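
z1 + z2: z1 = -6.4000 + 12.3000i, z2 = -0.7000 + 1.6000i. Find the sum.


Real: -6.4 - 0.7 = -7.1
Imag: 12.3 + 1.6 = 13.9

-7.1000 + 13.9000i


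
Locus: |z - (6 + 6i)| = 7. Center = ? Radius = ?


|z - z0| = r is a circle with center z0 and radius r.
Center = (6, 6), radius = 7

Circle with center (6, 6) and radius 7


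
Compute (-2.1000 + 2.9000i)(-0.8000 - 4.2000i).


Real = -2.1*(-0.8) - 2.9*(-4.2) = 1.68 - (-12.18) = 13.86
Imag = -2.1*(-4.2) - (0.8)*2.9 = 8.82 - (2.32) = 6.5

13.8600 + 6.5000i


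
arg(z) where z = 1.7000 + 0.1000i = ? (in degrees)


Re = 1.7, Im = 0.1
arg = atan2(0.1, 1.7) = 3.3665 degrees

arg(z) = 3.3665 degrees


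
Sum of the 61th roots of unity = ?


The sum of all 61th roots of unity is 0.
Geometric series: (1 - w^61)/(1 - w) = (1-1)/(1-w) = 0 since w^61 = 1, w ≠ 1.
Alternatively: coefficient of z^60 in z^61 - 1 is 0.

0


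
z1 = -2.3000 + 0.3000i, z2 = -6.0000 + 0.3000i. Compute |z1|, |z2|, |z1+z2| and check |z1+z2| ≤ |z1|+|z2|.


|z1| = sqrt((-2.3)^2 + 0.3^2) = sqrt(5.38) = 2.3195
|z2| = sqrt((-6)^2 + 0.3^2) = sqrt(36.09) = 6.0075
z1+z2 = -8.3000 + 0.6000i
|z1+z2| = sqrt(69.25) = 8.3217
|z1|+|z2| = 2.3195 + 6.0075 = 8.3270

|z1+z2| = 8.3217 ≤ |z1|+|z2| = 8.3270 (verified)


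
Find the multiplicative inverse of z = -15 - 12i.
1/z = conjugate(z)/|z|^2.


|z|^2 = 225+144 = 369
1/z = (-15 + 12i)/369

1/z = -0.0407 + 0.0325i


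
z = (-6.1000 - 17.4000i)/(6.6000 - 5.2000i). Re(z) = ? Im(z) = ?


Multiply by conjugate: (-6.1000 - 17.4000i)(6.6000 + 5.2000i) / (6.6^2 + (-5.2)^2)
Numerator real = -6.1*6.6 - (17.4)*(-5.2) = 50.22
Numerator imag = -17.4*6.6 - (-6.1)*(-5.2) = -146.56
Denominator = 70.6
Re(z) = 50.22/70.6 = 0.7113
Im(z) = -146.56/70.6 = -2.0759

Re(z) = 0.7113, Im(z) = -2.0759


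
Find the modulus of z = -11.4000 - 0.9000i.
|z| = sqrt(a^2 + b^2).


|z| = sqrt((-11.4)^2 + (-0.9)^2) = sqrt(129.96 + 0.81) = sqrt(130.77) = 11.4355

|z| = 11.4355


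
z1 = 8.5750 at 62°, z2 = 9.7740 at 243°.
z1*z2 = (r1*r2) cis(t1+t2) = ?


r = 8.5750 * 9.7740 = 83.8120
theta = 62° + 243° = 305° = 305° (mod 360)

83.8120 cis(305°)


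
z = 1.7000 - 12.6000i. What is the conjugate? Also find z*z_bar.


z_bar = 1.7000 + 12.6000i
z*z_bar = 1.7^2 + (-12.6)^2 = 2.89 + 158.76 = 161.65

z_bar = 1.7000 + 12.6000i, z*z_bar = 161.65


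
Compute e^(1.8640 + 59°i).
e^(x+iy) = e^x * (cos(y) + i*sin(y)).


e^1.8640 = 6.4495
cos(59°) = 0.515038
sin(59°) = 0.85717
Real = 6.4495*0.515038 = 3.3217
Imag = 6.4495*0.85717 = 5.5283

3.3217 + 5.5283i


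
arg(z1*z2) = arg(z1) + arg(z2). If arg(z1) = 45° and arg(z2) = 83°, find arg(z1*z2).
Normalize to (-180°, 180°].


arg(z1*z2) = 45° + 83° = 128°
Normalized to (-180°, 180°]: 128°

128°


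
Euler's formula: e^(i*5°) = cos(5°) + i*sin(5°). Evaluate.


cos(5°) = 0.9962
sin(5°) = 0.0872

e^(i*5°) = 0.9962 + 0.0872i


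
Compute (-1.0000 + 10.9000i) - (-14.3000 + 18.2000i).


Real: -1 + 14.3 = 13.3
Imag: 10.9 - 18.2 = -7.3

13.3000 - 7.3000i


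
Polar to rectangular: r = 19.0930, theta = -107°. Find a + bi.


a = 19.0930*cos(-107°) = 19.0930*(-0.292372) = -5.5823
b = 19.0930*sin(-107°) = 19.0930*(-0.956305) = -18.2587

-5.5823 - 18.2587i


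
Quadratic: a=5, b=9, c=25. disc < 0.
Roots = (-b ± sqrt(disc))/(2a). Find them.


disc = 9^2 - 4*5*25 = 81 - 500 = -419
sqrt(|disc|) = sqrt(419) = 20.4695
Real part = -9/(2*5) = -0.9000
Imag part = 20.4695/(2*5) = 2.0469

-0.9000 ± 2.0469i


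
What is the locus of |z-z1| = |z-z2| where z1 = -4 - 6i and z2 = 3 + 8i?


Equal distances means the locus is the perpendicular bisector of z1 and z2.
Midpoint = ((-4+3)/2, (-6+8)/2) = (-0.5000, 1.0000)

Perpendicular bisector through (-0.5000, 1.0000)


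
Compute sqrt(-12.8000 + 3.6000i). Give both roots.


|z| = sqrt(163.84+12.96) = 13.2966
sqrt((|z|+a)/2) = sqrt((13.2966+(-12.8))/2) = sqrt(0.2483) = 0.4983
sqrt((|z|-a)/2) = sqrt((13.2966-(-12.8))/2) = sqrt(13.0483) = 3.6122

±(0.4983 + 3.6122i) i.e. 0.4983 + 3.6122i and -0.4983 - 3.6122i


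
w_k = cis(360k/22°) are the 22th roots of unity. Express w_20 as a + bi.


Angle = 360*20/22 = 327.2727°
a = cos(327.2727°) = 0.8413
b = sin(327.2727°) = -0.5406

0.8413 - 0.5406i


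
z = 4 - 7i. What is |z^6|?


|z| = sqrt(16+49) = sqrt(65) = 8.0623
|z^6| = |z|^6 = (sqrt(65))^6 = 65^3 = 274625

|z^6| = 274625


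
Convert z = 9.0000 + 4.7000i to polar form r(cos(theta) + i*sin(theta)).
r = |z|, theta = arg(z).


r = sqrt(81+22.09) = sqrt(103.09) = 10.1533
theta = atan2(4.7, 9) = 27.5746 degrees

r = 10.1533, theta = 27.5746 degrees


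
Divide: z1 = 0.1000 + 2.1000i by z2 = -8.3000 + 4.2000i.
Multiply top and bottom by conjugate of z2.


Conjugate of z2 = -8.3000 - 4.2000i
Numerator: (0.1000 + 2.1000i)(-8.3000 - 4.2000i) = 7.9900 - 17.8500i
Denominator: (-8.3)^2 + 4.2^2 = 86.53
Result = (7.9900 - 17.8500i)/86.53

0.0923 - 0.2063i


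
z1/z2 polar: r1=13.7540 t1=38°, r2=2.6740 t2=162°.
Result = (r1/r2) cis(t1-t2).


r = 13.7540 / 2.6740 = 5.1436
theta = 38° - 162° = -124° = 236° (mod 360)

5.1436 cis(236°)


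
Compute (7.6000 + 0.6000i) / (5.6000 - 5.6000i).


Conjugate of z2 = 5.6000 + 5.6000i
Numerator: (7.6000 + 0.6000i)(5.6000 + 5.6000i) = 39.2000 + 45.9200i
Denominator: 5.6^2 + (-5.6)^2 = 62.72
Result = (39.2000 + 45.9200i)/62.72

0.6250 + 0.7321i


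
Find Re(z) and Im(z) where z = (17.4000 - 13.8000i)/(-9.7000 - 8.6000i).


Multiply by conjugate: (17.4000 - 13.8000i)(-9.7000 + 8.6000i) / ((-9.7)^2 + (-8.6)^2)
Numerator real = 17.4*(-9.7) - (13.8)*(-8.6) = -50.1
Numerator imag = -13.8*(-9.7) - 17.4*(-8.6) = 283.5
Denominator = 168.05
Re(z) = -50.1/168.05 = -0.2981
Im(z) = 283.5/168.05 = 1.6870

Re(z) = -0.2981, Im(z) = 1.6870


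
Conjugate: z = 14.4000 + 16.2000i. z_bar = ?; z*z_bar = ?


z_bar = 14.4000 - 16.2000i
z*z_bar = 14.4^2 + 16.2^2 = 207.36 + 262.44 = 469.8

z_bar = 14.4000 - 16.2000i, z*z_bar = 469.8


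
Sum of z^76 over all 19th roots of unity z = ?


The roots are w_k = w^k with w = e^(2*pi*i/19), and (w^k)^76 = (w^76)^k.
So S = 1 + u + u^2 + ... + u^(18) with u = w^76.
76 = 4*19 + 0, so 76 is a multiple of 19 and u = (w^19)^4 = 1.
Every one of the 19 terms equals 1: S = 19

S = 19


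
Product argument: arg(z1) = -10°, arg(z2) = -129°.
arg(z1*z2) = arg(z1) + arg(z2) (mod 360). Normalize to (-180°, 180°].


arg(z1*z2) = -10° - 129° = -139°
Normalized to (-180°, 180°]: -139°

-139°


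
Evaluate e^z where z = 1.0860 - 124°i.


e^1.0860 = 2.9624
cos(-124°) = -0.5592
sin(-124°) = -0.82904
Real = 2.9624*(-0.5592) = -1.6566
Imag = 2.9624*(-0.82904) = -2.4559

-1.6566 - 2.4559i


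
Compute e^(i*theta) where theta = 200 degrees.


cos(200°) = -0.9397
sin(200°) = -0.3420

e^(i*200°) = -0.9397 - 0.3420i


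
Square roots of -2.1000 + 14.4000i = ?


|z| = sqrt(4.41+207.36) = 14.5523
sqrt((|z|+a)/2) = sqrt((14.5523+(-2.1))/2) = sqrt(6.2262) = 2.4952
sqrt((|z|-a)/2) = sqrt((14.5523-(-2.1))/2) = sqrt(8.3262) = 2.8855

±(2.4952 + 2.8855i) i.e. 2.4952 + 2.8855i and -2.4952 - 2.8855i


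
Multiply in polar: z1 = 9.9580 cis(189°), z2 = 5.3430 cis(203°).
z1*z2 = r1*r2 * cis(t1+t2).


r = 9.9580 * 5.3430 = 53.2056
theta = 189° + 203° = 392° = 32° (mod 360)

53.2056 cis(32°)


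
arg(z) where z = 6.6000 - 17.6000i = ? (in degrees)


Re = 6.6, Im = -17.6
arg = atan2(-17.6, 6.6) = -69.4440 degrees

arg(z) = -69.4440 degrees


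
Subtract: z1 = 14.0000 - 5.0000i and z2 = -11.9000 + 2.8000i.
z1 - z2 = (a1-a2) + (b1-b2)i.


Real: 14 + 11.9 = 25.9
Imag: -5 - 2.8 = -7.8

25.9000 - 7.8000i


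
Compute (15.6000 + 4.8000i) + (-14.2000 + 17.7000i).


Real: 15.6 - 14.2 = 1.4
Imag: 4.8 + 17.7 = 22.5

1.4000 + 22.5000i


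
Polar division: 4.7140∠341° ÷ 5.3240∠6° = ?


r = 4.7140 / 5.3240 = 0.8854
theta = 341° - 6° = 335° = 335° (mod 360)

0.8854 cis(335°)


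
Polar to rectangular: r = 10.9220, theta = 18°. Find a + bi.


a = 10.9220*cos(18°) = 10.9220*0.951057 = 10.3874
b = 10.9220*sin(18°) = 10.9220*0.30902 = 3.3751

10.3874 + 3.3751i


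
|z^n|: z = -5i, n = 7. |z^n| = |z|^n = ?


|z| = sqrt(0+25) = sqrt(25) = 5
|z^7| = |z|^7 = 5^7 = 78125

|z^7| = 78125


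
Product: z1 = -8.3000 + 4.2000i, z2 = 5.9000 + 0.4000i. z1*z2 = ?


Real = -8.3*5.9 - 4.2*0.4 = -48.97 - 1.68 = -50.65
Imag = -8.3*0.4 + 5.9*4.2 = -3.32 + 24.78 = 21.46

-50.6500 + 21.4600i


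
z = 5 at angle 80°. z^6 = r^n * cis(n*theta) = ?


r^6 = 5^6 = 15625
n*theta = 6*80° = 480° = 120° (mod 360)
a = 15625*cos(120°) = -7812.5000
b = 15625*sin(120°) = 13531.6469

15625 cis(120°) = -7812.5000 + 13531.6469i


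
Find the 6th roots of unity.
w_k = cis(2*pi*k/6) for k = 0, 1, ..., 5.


The 6th roots of unity are cis(360k/6°) for k=0..5
Angle step = 360/6 = 60°
Primitive root: cis(60°)
Primitive root = 0.5000 + 0.8660i

6 roots at angles: 0°, 60°, 120°, 180°, 240°, 300°


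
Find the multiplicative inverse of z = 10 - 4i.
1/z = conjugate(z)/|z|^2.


|z|^2 = 100+16 = 116
1/z = (10 + 4i)/116

1/z = 0.0862 + 0.0345i


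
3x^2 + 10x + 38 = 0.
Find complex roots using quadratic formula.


disc = 10^2 - 4*3*38 = 100 - 456 = -356
sqrt(|disc|) = sqrt(356) = 18.8680
Real part = -10/(2*3) = -1.6667
Imag part = 18.8680/(2*3) = 3.1447

-1.6667 ± 3.1447i


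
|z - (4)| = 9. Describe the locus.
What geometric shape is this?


|z - z0| = r is a circle with center z0 and radius r.
Center = (4, 0), radius = 9

Circle with center (4, 0) and radius 9


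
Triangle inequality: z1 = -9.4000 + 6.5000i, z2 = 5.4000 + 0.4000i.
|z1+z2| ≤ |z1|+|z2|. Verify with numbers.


|z1| = sqrt((-9.4)^2 + 6.5^2) = sqrt(130.61) = 11.4285
|z2| = sqrt(5.4^2 + 0.4^2) = sqrt(29.32) = 5.4148
z1+z2 = -4.0000 + 6.9000i
|z1+z2| = sqrt(63.61) = 7.9756
|z1|+|z2| = 11.4285 + 5.4148 = 16.8433

|z1+z2| = 7.9756 ≤ |z1|+|z2| = 16.8433 (verified)


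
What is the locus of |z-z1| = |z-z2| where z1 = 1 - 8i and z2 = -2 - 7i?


Equal distances means the locus is the perpendicular bisector of z1 and z2.
Midpoint = ((1+(-2))/2, (-8+(-7))/2) = (-0.5000, -7.5000)

Perpendicular bisector through (-0.5000, -7.5000)


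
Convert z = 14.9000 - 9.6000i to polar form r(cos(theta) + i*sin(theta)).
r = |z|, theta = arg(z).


r = sqrt(222.01+92.16) = sqrt(314.17) = 17.7248
theta = atan2(-9.6, 14.9) = -32.7935 degrees

r = 17.7248, theta = -32.7935 degrees


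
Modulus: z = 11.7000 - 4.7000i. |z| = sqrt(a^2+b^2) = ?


|z| = sqrt(11.7^2 + (-4.7)^2) = sqrt(136.89 + 22.09) = sqrt(158.98) = 12.6087

|z| = 12.6087


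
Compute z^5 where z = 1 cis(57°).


r^5 = 1^5 = 1
n*theta = 5*57° = 285° = 285° (mod 360)
a = 1*cos(285°) = 0.2588
b = 1*sin(285°) = -0.9659

1 cis(285°) = 0.2588 - 0.9659i


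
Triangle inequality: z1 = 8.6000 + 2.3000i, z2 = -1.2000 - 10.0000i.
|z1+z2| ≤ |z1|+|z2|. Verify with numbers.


|z1| = sqrt(8.6^2 + 2.3^2) = sqrt(79.25) = 8.9022
|z2| = sqrt((-1.2)^2 + (-10)^2) = sqrt(101.44) = 10.0717
z1+z2 = 7.4000 - 7.7000i
|z1+z2| = sqrt(114.05) = 10.6794
|z1|+|z2| = 8.9022 + 10.0717 = 18.9739

|z1+z2| = 10.6794 ≤ |z1|+|z2| = 18.9739 (verified)


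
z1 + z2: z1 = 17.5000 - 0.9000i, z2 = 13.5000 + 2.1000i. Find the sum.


Real: 17.5 + 13.5 = 31
Imag: -0.9 + 2.1 = 1.2

31.0000 + 1.2000i


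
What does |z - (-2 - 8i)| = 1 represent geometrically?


|z - z0| = r is a circle with center z0 and radius r.
Center = (-2, -8), radius = 1

Circle with center (-2, -8) and radius 1


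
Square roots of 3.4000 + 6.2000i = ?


|z| = sqrt(11.56+38.44) = 7.0711
sqrt((|z|+a)/2) = sqrt((7.0711+3.4)/2) = sqrt(5.2355) = 2.2881
sqrt((|z|-a)/2) = sqrt((7.0711-3.4)/2) = sqrt(1.8355) = 1.3548

±(2.2881 + 1.3548i) i.e. 2.2881 + 1.3548i and -2.2881 - 1.3548i


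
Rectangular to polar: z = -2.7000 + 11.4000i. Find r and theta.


r = sqrt(7.29+129.96) = sqrt(137.25) = 11.7154
theta = atan2(11.4, -2.7) = 103.3245 degrees

r = 11.7154, theta = 103.3245 degrees


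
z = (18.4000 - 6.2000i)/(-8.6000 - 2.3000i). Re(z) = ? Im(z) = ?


Multiply by conjugate: (18.4000 - 6.2000i)(-8.6000 + 2.3000i) / ((-8.6)^2 + (-2.3)^2)
Numerator real = 18.4*(-8.6) - (6.2)*(-2.3) = -143.98
Numerator imag = -6.2*(-8.6) - 18.4*(-2.3) = 95.64
Denominator = 79.25
Re(z) = -143.98/79.25 = -1.8168
Im(z) = 95.64/79.25 = 1.2068

Re(z) = -1.8168, Im(z) = 1.2068


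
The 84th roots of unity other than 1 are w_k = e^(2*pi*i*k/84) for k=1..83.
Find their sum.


With w = e^(2*pi*i/84), all 84 of the 84th roots of unity w^0 = 1, w, ..., w^(83) sum to 0: 1 + w + ... + w^(83) = (1 - w^84)/(1 - w) = 0 since w^84 = 1, w ≠ 1.
Removing the root 1: w + w^2 + ... + w^(83) = 0 - 1 = -1

Sum = -1


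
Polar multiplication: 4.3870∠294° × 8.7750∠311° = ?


r = 4.3870 * 8.7750 = 38.4959
theta = 294° + 311° = 605° = 245° (mod 360)

38.4959 cis(245°)


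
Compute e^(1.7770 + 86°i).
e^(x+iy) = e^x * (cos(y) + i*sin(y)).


e^1.7770 = 5.9121
cos(86°) = 0.06976
sin(86°) = 0.99756
Real = 5.9121*0.06976 = 0.4124
Imag = 5.9121*0.99756 = 5.8977

0.4124 + 5.8977i


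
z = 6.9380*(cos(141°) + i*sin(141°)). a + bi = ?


a = 6.9380*cos(141°) = 6.9380*(-0.777146) = -5.3918
b = 6.9380*sin(141°) = 6.9380*0.62932 = 4.3662

-5.3918 + 4.3662i


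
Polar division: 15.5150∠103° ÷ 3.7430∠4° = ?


r = 15.5150 / 3.7430 = 4.1451
theta = 103° - 4° = 99° = 99° (mod 360)

4.1451 cis(99°)


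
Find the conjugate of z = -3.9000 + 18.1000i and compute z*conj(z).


z_bar = -3.9000 - 18.1000i
z*z_bar = (-3.9)^2 + 18.1^2 = 15.21 + 327.61 = 342.82

z_bar = -3.9000 - 18.1000i, z*z_bar = 342.82


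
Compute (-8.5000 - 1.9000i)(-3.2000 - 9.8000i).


Real = -8.5*(-3.2) - (-1.9)*(-9.8) = 27.2 - 18.62 = 8.58
Imag = -8.5*(-9.8) - (3.2)*(-1.9) = 83.3 + 6.08 = 89.38

8.5800 + 89.3800i


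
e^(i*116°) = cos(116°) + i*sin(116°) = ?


cos(116°) = -0.4384
sin(116°) = 0.8988

e^(i*116°) = -0.4384 + 0.8988i


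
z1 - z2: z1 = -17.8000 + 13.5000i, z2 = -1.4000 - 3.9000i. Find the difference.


Real: -17.8 + 1.4 = -16.4
Imag: 13.5 + 3.9 = 17.4

-16.4000 + 17.4000i


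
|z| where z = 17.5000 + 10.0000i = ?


|z| = sqrt(17.5^2 + 10^2) = sqrt(306.25 + 100) = sqrt(406.25) = 20.1556

|z| = 20.1556


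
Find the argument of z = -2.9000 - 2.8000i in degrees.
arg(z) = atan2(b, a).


Re = -2.9, Im = -2.8
arg = atan2(-2.8, -2.9) = -136.0051 degrees

arg(z) = -136.0051 degrees


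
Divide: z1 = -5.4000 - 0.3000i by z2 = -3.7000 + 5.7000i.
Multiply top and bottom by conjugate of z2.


Conjugate of z2 = -3.7000 - 5.7000i
Numerator: (-5.4000 - 0.3000i)(-3.7000 - 5.7000i) = 18.2700 + 31.8900i
Denominator: (-3.7)^2 + 5.7^2 = 46.18
Result = (18.2700 + 31.8900i)/46.18

0.3956 + 0.6906i


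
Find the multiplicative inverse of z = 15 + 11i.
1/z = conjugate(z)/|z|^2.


|z|^2 = 225+121 = 346
1/z = (15 - 11i)/346

1/z = 0.0434 - 0.0318i


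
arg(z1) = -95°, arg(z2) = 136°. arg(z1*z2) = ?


arg(z1*z2) = -95° + 136° = 41°
Normalized to (-180°, 180°]: 41°

41°


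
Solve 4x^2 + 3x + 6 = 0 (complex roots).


disc = 3^2 - 4*4*6 = 9 - 96 = -87
sqrt(|disc|) = sqrt(87) = 9.3274
Real part = -3/(2*4) = -0.3750
Imag part = 9.3274/(2*4) = 1.1659

-0.3750 ± 1.1659i


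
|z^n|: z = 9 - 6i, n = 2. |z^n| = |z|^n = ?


|z| = sqrt(81+36) = sqrt(117) = 10.8167
|z^2| = |z|^2 = (sqrt(117))^2 = 117

|z^2| = 117


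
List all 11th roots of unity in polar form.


The 11th roots of unity are cis(360k/11°) for k=0..10
Angle step = 360/11 = 32.7273°
Primitive root: cis(32.7273°)
Primitive root = 0.8413 + 0.5406i

11 roots at angles: 0°, 32.7273°, 65.4545°, 98.1818°, 130.9091°, 163.6364°, 196.3636°, 229.0909°, 261.8182°, 294.5455°, 327.2727°


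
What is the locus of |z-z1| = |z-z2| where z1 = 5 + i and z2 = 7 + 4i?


Equal distances means the locus is the perpendicular bisector of z1 and z2.
Midpoint = ((5+7)/2, (1+4)/2) = (6.0000, 2.5000)

Perpendicular bisector through (6.0000, 2.5000)


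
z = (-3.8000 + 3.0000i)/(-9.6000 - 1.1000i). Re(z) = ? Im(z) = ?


Multiply by conjugate: (-3.8000 + 3.0000i)(-9.6000 + 1.1000i) / ((-9.6)^2 + (-1.1)^2)
Numerator real = -3.8*(-9.6) + 3*(-1.1) = 33.18
Numerator imag = 3*(-9.6) - (-3.8)*(-1.1) = -32.98
Denominator = 93.37
Re(z) = 33.18/93.37 = 0.3554
Im(z) = -32.98/93.37 = -0.3532

Re(z) = 0.3554, Im(z) = -0.3532


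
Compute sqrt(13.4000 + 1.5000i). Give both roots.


|z| = sqrt(179.56+2.25) = 13.4837
sqrt((|z|+a)/2) = sqrt((13.4837+13.4)/2) = sqrt(13.4418) = 3.6663
sqrt((|z|-a)/2) = sqrt((13.4837-13.4)/2) = sqrt(0.0418) = 0.2046

±(3.6663 + 0.2046i) i.e. 3.6663 + 0.2046i and -3.6663 - 0.2046i


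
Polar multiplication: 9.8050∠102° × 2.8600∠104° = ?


r = 9.8050 * 2.8600 = 28.0423
theta = 102° + 104° = 206° = 206° (mod 360)

28.0423 cis(206°)


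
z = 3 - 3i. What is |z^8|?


|z| = sqrt(9+9) = sqrt(18) = 4.2426
|z^8| = |z|^8 = (sqrt(18))^8 = 18^4 = 104976

|z^8| = 104976


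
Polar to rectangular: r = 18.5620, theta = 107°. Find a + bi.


a = 18.5620*cos(107°) = 18.5620*(-0.29237) = -5.4270
b = 18.5620*sin(107°) = 18.5620*0.956305 = 17.7509

-5.4270 + 17.7509i


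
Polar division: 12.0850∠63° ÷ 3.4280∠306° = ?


r = 12.0850 / 3.4280 = 3.5254
theta = 63° - 306° = -243° = 117° (mod 360)

3.5254 cis(117°)


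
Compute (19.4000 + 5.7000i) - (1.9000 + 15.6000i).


Real: 19.4 - 1.9 = 17.5
Imag: 5.7 - 15.6 = -9.9

17.5000 - 9.9000i


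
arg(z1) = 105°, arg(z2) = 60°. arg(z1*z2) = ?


arg(z1*z2) = 105° + 60° = 165°
Normalized to (-180°, 180°]: 165°

165°


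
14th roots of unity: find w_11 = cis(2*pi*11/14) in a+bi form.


Angle = 360*11/14 = 282.8571°
a = cos(282.8571°) = 0.2225
b = sin(282.8571°) = -0.9749

0.2225 - 0.9749i


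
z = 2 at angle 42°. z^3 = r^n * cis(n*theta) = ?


r^3 = 2^3 = 8
n*theta = 3*42° = 126° = 126° (mod 360)
a = 8*cos(126°) = -4.7023
b = 8*sin(126°) = 6.4721

8 cis(126°) = -4.7023 + 6.4721i


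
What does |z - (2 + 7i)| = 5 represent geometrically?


|z - z0| = r is a circle with center z0 and radius r.
Center = (2, 7), radius = 5

Circle with center (2, 7) and radius 5


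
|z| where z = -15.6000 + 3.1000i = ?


|z| = sqrt((-15.6)^2 + 3.1^2) = sqrt(243.36 + 9.61) = sqrt(252.97) = 15.9050

|z| = 15.9050


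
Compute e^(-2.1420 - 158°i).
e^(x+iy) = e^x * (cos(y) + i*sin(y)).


e^-2.1420 = 0.1174
cos(-158°) = -0.9272
sin(-158°) = -0.3746
Real = 0.1174*(-0.9272) = -0.1089
Imag = 0.1174*(-0.3746) = -0.0440

-0.1089 - 0.0440i


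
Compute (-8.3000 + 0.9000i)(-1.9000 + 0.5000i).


Real = -8.3*(-1.9) - 0.9*0.5 = 15.77 - 0.45 = 15.32
Imag = -8.3*0.5 - (1.9)*0.9 = -4.15 - (1.71) = -5.86

15.3200 - 5.8600i


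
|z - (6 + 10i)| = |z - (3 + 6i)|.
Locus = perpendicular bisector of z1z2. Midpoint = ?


Equal distances means the locus is the perpendicular bisector of z1 and z2.
Midpoint = ((6+3)/2, (10+6)/2) = (4.5000, 8.0000)

Perpendicular bisector through (4.5000, 8.0000)


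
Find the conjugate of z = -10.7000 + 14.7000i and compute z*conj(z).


z_bar = -10.7000 - 14.7000i
z*z_bar = (-10.7)^2 + 14.7^2 = 114.49 + 216.09 = 330.58

z_bar = -10.7000 - 14.7000i, z*z_bar = 330.58


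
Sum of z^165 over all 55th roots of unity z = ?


The roots are w_k = w^k with w = e^(2*pi*i/55), and (w^k)^165 = (w^165)^k.
So S = 1 + u + u^2 + ... + u^(54) with u = w^165.
165 = 3*55 + 0, so 165 is a multiple of 55 and u = (w^55)^3 = 1.
Every one of the 55 terms equals 1: S = 55

S = 55


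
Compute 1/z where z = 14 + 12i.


|z|^2 = 196+144 = 340
1/z = (14 - 12i)/340

1/z = 0.0412 - 0.0353i


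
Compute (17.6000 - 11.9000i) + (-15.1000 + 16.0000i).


Real: 17.6 - 15.1 = 2.5
Imag: -11.9 + 16 = 4.1

2.5000 + 4.1000i


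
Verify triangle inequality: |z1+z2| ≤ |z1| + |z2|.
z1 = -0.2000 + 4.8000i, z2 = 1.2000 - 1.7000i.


|z1| = sqrt((-0.2)^2 + 4.8^2) = sqrt(23.08) = 4.8042
|z2| = sqrt(1.2^2 + (-1.7)^2) = sqrt(4.33) = 2.0809
z1+z2 = 1.0000 + 3.1000i
|z1+z2| = sqrt(10.61) = 3.2573
|z1|+|z2| = 4.8042 + 2.0809 = 6.8851

|z1+z2| = 3.2573 ≤ |z1|+|z2| = 6.8851 (verified)


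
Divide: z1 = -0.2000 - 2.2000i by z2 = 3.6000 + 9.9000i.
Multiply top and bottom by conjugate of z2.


Conjugate of z2 = 3.6000 - 9.9000i
Numerator: (-0.2000 - 2.2000i)(3.6000 - 9.9000i) = -22.5000 - 5.9400i
Denominator: 3.6^2 + 9.9^2 = 110.97
Result = (-22.5000 - 5.9400i)/110.97

-0.2028 - 0.0535i


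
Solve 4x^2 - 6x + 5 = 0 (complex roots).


disc = (-6)^2 - 4*4*5 = 36 - 80 = -44
sqrt(|disc|) = sqrt(44) = 6.6332
Real part = 6/(2*4) = 0.7500
Imag part = 6.6332/(2*4) = 0.8292

0.7500 ± 0.8292i


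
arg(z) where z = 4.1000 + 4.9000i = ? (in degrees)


Re = 4.1, Im = 4.9
arg = atan2(4.9, 4.1) = 50.0796 degrees

arg(z) = 50.0796 degrees


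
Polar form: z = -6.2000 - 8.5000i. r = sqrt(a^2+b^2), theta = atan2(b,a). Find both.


r = sqrt(38.44+72.25) = sqrt(110.69) = 10.5209
theta = atan2(-8.5, -6.2) = -126.1075 degrees

r = 10.5209, theta = -126.1075 degrees


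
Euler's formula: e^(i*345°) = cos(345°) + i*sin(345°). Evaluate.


cos(345°) = 0.9659
sin(345°) = -0.2588

e^(i*345°) = 0.9659 - 0.2588i


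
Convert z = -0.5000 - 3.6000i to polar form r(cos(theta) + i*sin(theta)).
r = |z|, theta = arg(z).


r = sqrt(0.25+12.96) = sqrt(13.21) = 3.6346
theta = atan2(-3.6, -0.5) = -97.9072 degrees

r = 3.6346, theta = -97.9072 degrees


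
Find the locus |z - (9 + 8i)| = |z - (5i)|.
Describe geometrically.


Equal distances means the locus is the perpendicular bisector of z1 and z2.
Midpoint = ((9+0)/2, (8+5)/2) = (4.5000, 6.5000)

Perpendicular bisector through (4.5000, 6.5000)


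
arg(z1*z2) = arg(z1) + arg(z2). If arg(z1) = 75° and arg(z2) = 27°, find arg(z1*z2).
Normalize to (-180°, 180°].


arg(z1*z2) = 75° + 27° = 102°
Normalized to (-180°, 180°]: 102°

102°


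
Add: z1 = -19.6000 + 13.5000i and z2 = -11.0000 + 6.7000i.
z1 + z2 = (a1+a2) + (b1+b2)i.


Real: -19.6 - 11 = -30.6
Imag: 13.5 + 6.7 = 20.2

-30.6000 + 20.2000i


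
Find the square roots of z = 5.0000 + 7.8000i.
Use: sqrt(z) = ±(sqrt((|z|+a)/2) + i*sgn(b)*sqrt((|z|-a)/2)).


|z| = sqrt(25+60.84) = 9.2650
sqrt((|z|+a)/2) = sqrt((9.2650+5)/2) = sqrt(7.1325) = 2.6707
sqrt((|z|-a)/2) = sqrt((9.2650-5)/2) = sqrt(2.1325) = 1.4603

±(2.6707 + 1.4603i) i.e. 2.6707 + 1.4603i and -2.6707 - 1.4603i


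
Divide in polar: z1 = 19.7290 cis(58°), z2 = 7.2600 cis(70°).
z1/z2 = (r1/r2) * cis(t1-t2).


r = 19.7290 / 7.2600 = 2.7175
theta = 58° - 70° = -12° = 348° (mod 360)

2.7175 cis(348°)


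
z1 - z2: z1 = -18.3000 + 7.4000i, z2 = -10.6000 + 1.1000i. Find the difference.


Real: -18.3 + 10.6 = -7.7
Imag: 7.4 - 1.1 = 6.3

-7.7000 + 6.3000i


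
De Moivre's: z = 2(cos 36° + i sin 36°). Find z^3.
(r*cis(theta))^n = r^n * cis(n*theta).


r^3 = 2^3 = 8
n*theta = 3*36° = 108° = 108° (mod 360)
a = 8*cos(108°) = -2.4721
b = 8*sin(108°) = 7.6085

8 cis(108°) = -2.4721 + 7.6085i


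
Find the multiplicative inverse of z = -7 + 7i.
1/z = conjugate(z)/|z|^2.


|z|^2 = 49+49 = 98
1/z = (-7 - 7i)/98

1/z = -0.0714 - 0.0714i


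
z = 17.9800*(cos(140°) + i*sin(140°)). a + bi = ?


a = 17.9800*cos(140°) = 17.9800*(-0.766044) = -13.7735
b = 17.9800*sin(140°) = 17.9800*0.642788 = 11.5573

-13.7735 + 11.5573i


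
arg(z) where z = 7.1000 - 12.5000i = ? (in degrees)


Re = 7.1, Im = -12.5
arg = atan2(-12.5, 7.1) = -60.4034 degrees

arg(z) = -60.4034 degrees


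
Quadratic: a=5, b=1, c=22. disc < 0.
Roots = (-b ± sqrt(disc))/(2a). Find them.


disc = 1^2 - 4*5*22 = 1 - 440 = -439
sqrt(|disc|) = sqrt(439) = 20.9523
Real part = -1/(2*5) = -0.1000
Imag part = 20.9523/(2*5) = 2.0952

-0.1000 ± 2.0952i


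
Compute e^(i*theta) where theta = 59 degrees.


cos(59°) = 0.5150
sin(59°) = 0.8572

e^(i*59°) = 0.5150 + 0.8572i


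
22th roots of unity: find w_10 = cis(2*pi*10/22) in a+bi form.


Angle = 360*10/22 = 163.6364°
a = cos(163.6364°) = -0.9595
b = sin(163.6364°) = 0.2817

-0.9595 + 0.2817i


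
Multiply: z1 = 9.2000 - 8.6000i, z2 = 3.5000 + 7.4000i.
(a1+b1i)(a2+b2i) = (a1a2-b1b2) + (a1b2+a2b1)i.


Real = 9.2*3.5 - (-8.6)*7.4 = 32.2 - (-63.64) = 95.84
Imag = 9.2*7.4 + 3.5*(-8.6) = 68.08 - (30.1) = 37.98

95.8400 + 37.9800i


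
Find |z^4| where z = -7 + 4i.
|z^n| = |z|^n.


|z| = sqrt(49+16) = sqrt(65) = 8.0623
|z^4| = |z|^4 = (sqrt(65))^4 = 65^2 = 4225

|z^4| = 4225


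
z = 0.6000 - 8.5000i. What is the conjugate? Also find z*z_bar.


z_bar = 0.6000 + 8.5000i
z*z_bar = 0.6^2 + (-8.5)^2 = 0.36 + 72.25 = 72.61

z_bar = 0.6000 + 8.5000i, z*z_bar = 72.61


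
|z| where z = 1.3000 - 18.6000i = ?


|z| = sqrt(1.3^2 + (-18.6)^2) = sqrt(1.69 + 345.96) = sqrt(347.65) = 18.6454

|z| = 18.6454


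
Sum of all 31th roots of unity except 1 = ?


With w = e^(2*pi*i/31), all 31 of the 31th roots of unity w^0 = 1, w, ..., w^(30) sum to 0: 1 + w + ... + w^(30) = (1 - w^31)/(1 - w) = 0 since w^31 = 1, w ≠ 1.
Removing the root 1: w + w^2 + ... + w^(30) = 0 - 1 = -1

Sum = -1


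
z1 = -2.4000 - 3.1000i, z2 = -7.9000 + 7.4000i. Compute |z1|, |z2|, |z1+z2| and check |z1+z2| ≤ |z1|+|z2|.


|z1| = sqrt((-2.4)^2 + (-3.1)^2) = sqrt(15.37) = 3.9205
|z2| = sqrt((-7.9)^2 + 7.4^2) = sqrt(117.17) = 10.8245
z1+z2 = -10.3000 + 4.3000i
|z1+z2| = sqrt(124.58) = 11.1615
|z1|+|z2| = 3.9205 + 10.8245 = 14.7450

|z1+z2| = 11.1615 ≤ |z1|+|z2| = 14.7450 (verified)


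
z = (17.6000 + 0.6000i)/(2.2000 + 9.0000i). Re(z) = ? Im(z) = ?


Multiply by conjugate: (17.6000 + 0.6000i)(2.2000 - 9.0000i) / (2.2^2 + 9^2)
Numerator real = 17.6*2.2 + 0.6*9 = 44.12
Numerator imag = 0.6*2.2 - 17.6*9 = -157.08
Denominator = 85.84
Re(z) = 44.12/85.84 = 0.5140
Im(z) = -157.08/85.84 = -1.8299

Re(z) = 0.5140, Im(z) = -1.8299


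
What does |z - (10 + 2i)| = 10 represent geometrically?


|z - z0| = r is a circle with center z0 and radius r.
Center = (10, 2), radius = 10

Circle with center (10, 2) and radius 10


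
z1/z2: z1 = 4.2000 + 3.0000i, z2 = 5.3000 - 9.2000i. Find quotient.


Conjugate of z2 = 5.3000 + 9.2000i
Numerator: (4.2000 + 3.0000i)(5.3000 + 9.2000i) = -5.3400 + 54.5400i
Denominator: 5.3^2 + (-9.2)^2 = 112.73
Result = (-5.3400 + 54.5400i)/112.73

-0.0474 + 0.4838i


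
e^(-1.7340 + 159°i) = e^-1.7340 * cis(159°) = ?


e^-1.7340 = 0.176577
cos(159°) = -0.93358
sin(159°) = 0.3584
Real = 0.176577*(-0.93358) = -0.1648
Imag = 0.176577*0.3584 = 0.0633

-0.1648 + 0.0633i


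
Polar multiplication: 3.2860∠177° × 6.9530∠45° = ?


r = 3.2860 * 6.9530 = 22.8476
theta = 177° + 45° = 222° = 222° (mod 360)

22.8476 cis(222°)


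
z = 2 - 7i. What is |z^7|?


|z| = sqrt(4+49) = sqrt(53) = 7.2801
|z^7| = |z|^7 = (sqrt(53))^7 = 53^3 * sqrt(53) = 148877*sqrt(53)

|z^7| = 148877*sqrt(53) ≈ 1083840.9200


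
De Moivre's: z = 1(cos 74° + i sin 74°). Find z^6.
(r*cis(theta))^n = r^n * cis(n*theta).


r^6 = 1^6 = 1
n*theta = 6*74° = 444° = 84° (mod 360)
a = 1*cos(84°) = 0.1045
b = 1*sin(84°) = 0.9945

1 cis(84°) = 0.1045 + 0.9945i


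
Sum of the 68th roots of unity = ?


The sum of all 68th roots of unity is 0.
Geometric series: (1 - w^68)/(1 - w) = (1-1)/(1-w) = 0 since w^68 = 1, w ≠ 1.
Alternatively: coefficient of z^67 in z^68 - 1 is 0.

0


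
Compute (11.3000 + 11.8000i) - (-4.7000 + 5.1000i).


Real: 11.3 + 4.7 = 16
Imag: 11.8 - 5.1 = 6.7

16.0000 + 6.7000i


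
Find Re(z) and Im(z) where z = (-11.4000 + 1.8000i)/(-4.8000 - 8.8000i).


Multiply by conjugate: (-11.4000 + 1.8000i)(-4.8000 + 8.8000i) / ((-4.8)^2 + (-8.8)^2)
Numerator real = -11.4*(-4.8) + 1.8*(-8.8) = 38.88
Numerator imag = 1.8*(-4.8) - (-11.4)*(-8.8) = -108.96
Denominator = 100.48
Re(z) = 38.88/100.48 = 0.3869
Im(z) = -108.96/100.48 = -1.0844

Re(z) = 0.3869, Im(z) = -1.0844


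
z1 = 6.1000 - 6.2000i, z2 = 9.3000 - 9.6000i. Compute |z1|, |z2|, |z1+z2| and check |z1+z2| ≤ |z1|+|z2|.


|z1| = sqrt(6.1^2 + (-6.2)^2) = sqrt(75.65) = 8.6977
|z2| = sqrt(9.3^2 + (-9.6)^2) = sqrt(178.65) = 13.3660
z1+z2 = 15.4000 - 15.8000i
|z1+z2| = sqrt(486.8) = 22.0635
|z1|+|z2| = 8.6977 + 13.3660 = 22.0637

|z1+z2| = 22.0635 ≤ |z1|+|z2| = 22.0637 (verified)


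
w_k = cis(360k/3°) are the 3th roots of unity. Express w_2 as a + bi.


Angle = 360*2/3 = 240°
a = cos(240°) = -0.5000
b = sin(240°) = -0.8660

-0.5000 - 0.8660i


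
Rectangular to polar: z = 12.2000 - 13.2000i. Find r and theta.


r = sqrt(148.84+174.24) = sqrt(323.08) = 17.9744
theta = atan2(-13.2, 12.2) = -47.2546 degrees

r = 17.9744, theta = -47.2546 degrees


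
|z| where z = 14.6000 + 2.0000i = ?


|z| = sqrt(14.6^2 + 2^2) = sqrt(213.16 + 4) = sqrt(217.16) = 14.7363

|z| = 14.7363


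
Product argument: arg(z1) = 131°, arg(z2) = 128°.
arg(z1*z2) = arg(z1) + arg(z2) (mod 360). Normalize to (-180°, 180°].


arg(z1*z2) = 131° + 128° = 259°
Normalized to (-180°, 180°]: -101°

-101°


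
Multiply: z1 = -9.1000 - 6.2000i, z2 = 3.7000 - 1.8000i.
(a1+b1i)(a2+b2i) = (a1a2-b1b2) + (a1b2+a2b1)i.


Real = -9.1*3.7 - (-6.2)*(-1.8) = -33.67 - 11.16 = -44.83
Imag = -9.1*(-1.8) + 3.7*(-6.2) = 16.38 - (22.94) = -6.56

-44.8300 - 6.5600i


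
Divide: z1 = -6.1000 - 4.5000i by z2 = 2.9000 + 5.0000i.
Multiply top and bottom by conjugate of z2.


Conjugate of z2 = 2.9000 - 5.0000i
Numerator: (-6.1000 - 4.5000i)(2.9000 - 5.0000i) = -40.1900 + 17.4500i
Denominator: 2.9^2 + 5^2 = 33.41
Result = (-40.1900 + 17.4500i)/33.41

-1.2029 + 0.5223i


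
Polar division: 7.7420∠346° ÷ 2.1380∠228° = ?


r = 7.7420 / 2.1380 = 3.6211
theta = 346° - 228° = 118° = 118° (mod 360)

3.6211 cis(118°)


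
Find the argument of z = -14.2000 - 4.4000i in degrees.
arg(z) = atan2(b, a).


Re = -14.2, Im = -4.4
arg = atan2(-4.4, -14.2) = -162.7839 degrees

arg(z) = -162.7839 degrees


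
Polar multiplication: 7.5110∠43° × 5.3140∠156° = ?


r = 7.5110 * 5.3140 = 39.9135
theta = 43° + 156° = 199° = 199° (mod 360)

39.9135 cis(199°)


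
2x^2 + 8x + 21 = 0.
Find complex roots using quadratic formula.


disc = 8^2 - 4*2*21 = 64 - 168 = -104
sqrt(|disc|) = sqrt(104) = 10.1980
Real part = -8/(2*2) = -2.0000
Imag part = 10.1980/(2*2) = 2.5495

-2.0000 ± 2.5495i


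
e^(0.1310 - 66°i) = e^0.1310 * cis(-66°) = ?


e^0.1310 = 1.1400
cos(-66°) = 0.40674
sin(-66°) = -0.9135
Real = 1.1400*0.40674 = 0.4637
Imag = 1.1400*(-0.9135) = -1.0414

0.4637 - 1.0414i


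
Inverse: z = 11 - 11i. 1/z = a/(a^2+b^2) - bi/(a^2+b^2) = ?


|z|^2 = 121+121 = 242
1/z = (11 + 11i)/242

1/z = 0.0455 + 0.0455i


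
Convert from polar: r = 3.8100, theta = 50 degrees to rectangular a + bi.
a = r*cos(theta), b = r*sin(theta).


a = 3.8100*cos(50°) = 3.8100*0.64279 = 2.4490
b = 3.8100*sin(50°) = 3.8100*0.76604 = 2.9186

2.4490 + 2.9186i


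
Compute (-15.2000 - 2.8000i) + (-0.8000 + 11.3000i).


Real: -15.2 - 0.8 = -16
Imag: -2.8 + 11.3 = 8.5

-16.0000 + 8.5000i


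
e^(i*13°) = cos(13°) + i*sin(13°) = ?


cos(13°) = 0.9744
sin(13°) = 0.2250

e^(i*13°) = 0.9744 + 0.2250i


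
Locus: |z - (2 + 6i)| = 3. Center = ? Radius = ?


|z - z0| = r is a circle with center z0 and radius r.
Center = (2, 6), radius = 3

Circle with center (2, 6) and radius 3


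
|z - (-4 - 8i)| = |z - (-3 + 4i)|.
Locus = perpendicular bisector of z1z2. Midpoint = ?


Equal distances means the locus is the perpendicular bisector of z1 and z2.
Midpoint = ((-4+(-3))/2, (-8+4)/2) = (-3.5000, -2.0000)

Perpendicular bisector through (-3.5000, -2.0000)


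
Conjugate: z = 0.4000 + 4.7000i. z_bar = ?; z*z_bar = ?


z_bar = 0.4000 - 4.7000i
z*z_bar = 0.4^2 + 4.7^2 = 0.16 + 22.09 = 22.25

z_bar = 0.4000 - 4.7000i, z*z_bar = 22.25


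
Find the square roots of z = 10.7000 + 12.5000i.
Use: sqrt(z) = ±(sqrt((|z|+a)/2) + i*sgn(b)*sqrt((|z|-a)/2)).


|z| = sqrt(114.49+156.25) = 16.4542
sqrt((|z|+a)/2) = sqrt((16.4542+10.7)/2) = sqrt(13.5771) = 3.6847
sqrt((|z|-a)/2) = sqrt((16.4542-10.7)/2) = sqrt(2.8771) = 1.6962

±(3.6847 + 1.6962i) i.e. 3.6847 + 1.6962i and -3.6847 - 1.6962i


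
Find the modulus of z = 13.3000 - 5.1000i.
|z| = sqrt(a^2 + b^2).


|z| = sqrt(13.3^2 + (-5.1)^2) = sqrt(176.89 + 26.01) = sqrt(202.9) = 14.2443

|z| = 14.2443


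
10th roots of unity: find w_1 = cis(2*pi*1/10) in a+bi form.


Angle = 360*1/10 = 36°
a = cos(36°) = 0.8090
b = sin(36°) = 0.5878

0.8090 + 0.5878i


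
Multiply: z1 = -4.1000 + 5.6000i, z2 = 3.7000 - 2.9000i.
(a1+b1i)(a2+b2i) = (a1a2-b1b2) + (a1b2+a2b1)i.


Real = -4.1*3.7 - 5.6*(-2.9) = -15.17 - (-16.24) = 1.07
Imag = -4.1*(-2.9) + 3.7*5.6 = 11.89 + 20.72 = 32.61

1.0700 + 32.6100i


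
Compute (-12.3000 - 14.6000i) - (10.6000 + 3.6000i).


Real: -12.3 - 10.6 = -22.9
Imag: -14.6 - 3.6 = -18.2

-22.9000 - 18.2000i


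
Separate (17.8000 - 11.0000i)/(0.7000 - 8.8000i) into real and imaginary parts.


Multiply by conjugate: (17.8000 - 11.0000i)(0.7000 + 8.8000i) / (0.7^2 + (-8.8)^2)
Numerator real = 17.8*0.7 - (11)*(-8.8) = 109.26
Numerator imag = -11*0.7 - 17.8*(-8.8) = 148.94
Denominator = 77.93
Re(z) = 109.26/77.93 = 1.4020
Im(z) = 148.94/77.93 = 1.9112

Re(z) = 1.4020, Im(z) = 1.9112


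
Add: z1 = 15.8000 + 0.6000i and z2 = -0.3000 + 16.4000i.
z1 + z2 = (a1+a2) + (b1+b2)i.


Real: 15.8 - 0.3 = 15.5
Imag: 0.6 + 16.4 = 17

15.5000 + 17.0000i


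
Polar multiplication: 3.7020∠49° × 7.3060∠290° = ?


r = 3.7020 * 7.3060 = 27.0468
theta = 49° + 290° = 339° = 339° (mod 360)

27.0468 cis(339°)


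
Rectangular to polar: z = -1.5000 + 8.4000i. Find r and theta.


r = sqrt(2.25+70.56) = sqrt(72.81) = 8.5329
theta = atan2(8.4, -1.5) = 100.1247 degrees

r = 8.5329, theta = 100.1247 degrees


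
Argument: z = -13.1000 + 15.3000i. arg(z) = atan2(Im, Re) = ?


Re = -13.1, Im = 15.3
arg = atan2(15.3, -13.1) = 130.5704 degrees

arg(z) = 130.5704 degrees


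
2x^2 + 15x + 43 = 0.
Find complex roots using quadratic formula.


disc = 15^2 - 4*2*43 = 225 - 344 = -119
sqrt(|disc|) = sqrt(119) = 10.9087
Real part = -15/(2*2) = -3.7500
Imag part = 10.9087/(2*2) = 2.7272

-3.7500 ± 2.7272i


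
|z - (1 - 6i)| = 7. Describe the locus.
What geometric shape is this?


|z - z0| = r is a circle with center z0 and radius r.
Center = (1, -6), radius = 7

Circle with center (1, -6) and radius 7


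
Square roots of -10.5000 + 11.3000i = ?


|z| = sqrt(110.25+127.69) = 15.4253
sqrt((|z|+a)/2) = sqrt((15.4253+(-10.5))/2) = sqrt(2.4627) = 1.5693
sqrt((|z|-a)/2) = sqrt((15.4253-(-10.5))/2) = sqrt(12.9627) = 3.6004

±(1.5693 + 3.6004i) i.e. 1.5693 + 3.6004i and -1.5693 - 3.6004i


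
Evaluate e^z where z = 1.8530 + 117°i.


e^1.8530 = 6.3789
cos(117°) = -0.454
sin(117°) = 0.89101
Real = 6.3789*(-0.454) = -2.8960
Imag = 6.3789*0.89101 = 5.6837

-2.8960 + 5.6837i


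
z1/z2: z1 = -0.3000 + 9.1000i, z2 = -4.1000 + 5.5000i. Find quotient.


Conjugate of z2 = -4.1000 - 5.5000i
Numerator: (-0.3000 + 9.1000i)(-4.1000 - 5.5000i) = 51.2800 - 35.6600i
Denominator: (-4.1)^2 + 5.5^2 = 47.06
Result = (51.2800 - 35.6600i)/47.06

1.0897 - 0.7578i


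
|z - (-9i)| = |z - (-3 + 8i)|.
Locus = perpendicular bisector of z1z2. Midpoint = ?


Equal distances means the locus is the perpendicular bisector of z1 and z2.
Midpoint = ((0+(-3))/2, (-9+8)/2) = (-1.5000, -0.5000)

Perpendicular bisector through (-1.5000, -0.5000)


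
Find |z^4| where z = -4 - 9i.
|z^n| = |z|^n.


|z| = sqrt(16+81) = sqrt(97) = 9.8489
|z^4| = |z|^4 = (sqrt(97))^4 = 97^2 = 9409

|z^4| = 9409


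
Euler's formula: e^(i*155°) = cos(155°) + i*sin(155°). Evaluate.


cos(155°) = -0.9063
sin(155°) = 0.4226

e^(i*155°) = -0.9063 + 0.4226i


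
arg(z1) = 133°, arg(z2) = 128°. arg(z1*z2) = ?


arg(z1*z2) = 133° + 128° = 261°
Normalized to (-180°, 180°]: -99°

-99°


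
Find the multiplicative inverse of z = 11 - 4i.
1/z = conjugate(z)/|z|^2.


|z|^2 = 121+16 = 137
1/z = (11 + 4i)/137

1/z = 0.0803 + 0.0292i


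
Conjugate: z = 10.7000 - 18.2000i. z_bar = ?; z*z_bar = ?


z_bar = 10.7000 + 18.2000i
z*z_bar = 10.7^2 + (-18.2)^2 = 114.49 + 331.24 = 445.73

z_bar = 10.7000 + 18.2000i, z*z_bar = 445.73


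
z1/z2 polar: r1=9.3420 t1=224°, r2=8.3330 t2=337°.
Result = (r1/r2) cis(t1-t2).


r = 9.3420 / 8.3330 = 1.1211
theta = 224° - 337° = -113° = 247° (mod 360)

1.1211 cis(247°)


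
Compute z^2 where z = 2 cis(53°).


r^2 = 2^2 = 4
n*theta = 2*53° = 106° = 106° (mod 360)
a = 4*cos(106°) = -1.1025
b = 4*sin(106°) = 3.8450

4 cis(106°) = -1.1025 + 3.8450i


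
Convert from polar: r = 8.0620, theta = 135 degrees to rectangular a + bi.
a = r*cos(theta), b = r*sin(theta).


a = 8.0620*cos(135°) = 8.0620*(-0.70711) = -5.7007
b = 8.0620*sin(135°) = 8.0620*0.70711 = 5.7007

-5.7007 + 5.7007i


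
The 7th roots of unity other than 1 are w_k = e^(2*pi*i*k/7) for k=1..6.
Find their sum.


With w = e^(2*pi*i/7), all 7 of the 7th roots of unity w^0 = 1, w, ..., w^(6) sum to 0: 1 + w + ... + w^(6) = (1 - w^7)/(1 - w) = 0 since w^7 = 1, w ≠ 1.
Removing the root 1: w + w^2 + ... + w^(6) = 0 - 1 = -1

Sum = -1


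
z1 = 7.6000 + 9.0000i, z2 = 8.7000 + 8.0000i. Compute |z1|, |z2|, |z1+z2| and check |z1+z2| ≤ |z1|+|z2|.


|z1| = sqrt(7.6^2 + 9^2) = sqrt(138.76) = 11.7796
|z2| = sqrt(8.7^2 + 8^2) = sqrt(139.69) = 11.8191
z1+z2 = 16.3000 + 17.0000i
|z1+z2| = sqrt(554.69) = 23.5519
|z1|+|z2| = 11.7796 + 11.8191 = 23.5987

|z1+z2| = 23.5519 ≤ |z1|+|z2| = 23.5987 (verified)


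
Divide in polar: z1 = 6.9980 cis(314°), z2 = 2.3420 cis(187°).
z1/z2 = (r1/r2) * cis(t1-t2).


r = 6.9980 / 2.3420 = 2.9880
theta = 314° - 187° = 127° = 127° (mod 360)

2.9880 cis(127°)


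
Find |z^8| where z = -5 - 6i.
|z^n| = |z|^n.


|z| = sqrt(25+36) = sqrt(61) = 7.8102
|z^8| = |z|^8 = (sqrt(61))^8 = 61^4 = 13845841

|z^8| = 13845841


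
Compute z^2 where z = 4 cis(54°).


r^2 = 4^2 = 16
n*theta = 2*54° = 108° = 108° (mod 360)
a = 16*cos(108°) = -4.9443
b = 16*sin(108°) = 15.2169

16 cis(108°) = -4.9443 + 15.2169i


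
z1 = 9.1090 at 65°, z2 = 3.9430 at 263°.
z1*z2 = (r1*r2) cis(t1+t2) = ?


r = 9.1090 * 3.9430 = 35.9168
theta = 65° + 263° = 328° = 328° (mod 360)

35.9168 cis(328°)


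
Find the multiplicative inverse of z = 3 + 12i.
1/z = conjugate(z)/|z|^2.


|z|^2 = 9+144 = 153
1/z = (3 - 12i)/153

1/z = 0.0196 - 0.0784i


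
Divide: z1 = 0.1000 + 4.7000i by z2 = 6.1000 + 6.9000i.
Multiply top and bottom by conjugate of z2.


Conjugate of z2 = 6.1000 - 6.9000i
Numerator: (0.1000 + 4.7000i)(6.1000 - 6.9000i) = 33.0400 + 27.9800i
Denominator: 6.1^2 + 6.9^2 = 84.82
Result = (33.0400 + 27.9800i)/84.82

0.3895 + 0.3299i


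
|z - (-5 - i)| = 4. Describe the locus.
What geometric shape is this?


|z - z0| = r is a circle with center z0 and radius r.
Center = (-5, -1), radius = 4

Circle with center (-5, -1) and radius 4


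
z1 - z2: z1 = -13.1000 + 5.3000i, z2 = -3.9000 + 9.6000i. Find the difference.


Real: -13.1 + 3.9 = -9.2
Imag: 5.3 - 9.6 = -4.3

-9.2000 - 4.3000i


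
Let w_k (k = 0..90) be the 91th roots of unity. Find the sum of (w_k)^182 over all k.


The roots are w_k = w^k with w = e^(2*pi*i/91), and (w^k)^182 = (w^182)^k.
So S = 1 + u + u^2 + ... + u^(90) with u = w^182.
182 = 2*91 + 0, so 182 is a multiple of 91 and u = (w^91)^2 = 1.
Every one of the 91 terms equals 1: S = 91

S = 91


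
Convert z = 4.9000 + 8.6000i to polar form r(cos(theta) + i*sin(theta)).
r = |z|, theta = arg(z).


r = sqrt(24.01+73.96) = sqrt(97.97) = 9.8980
theta = atan2(8.6, 4.9) = 60.3269 degrees

r = 9.8980, theta = 60.3269 degrees
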